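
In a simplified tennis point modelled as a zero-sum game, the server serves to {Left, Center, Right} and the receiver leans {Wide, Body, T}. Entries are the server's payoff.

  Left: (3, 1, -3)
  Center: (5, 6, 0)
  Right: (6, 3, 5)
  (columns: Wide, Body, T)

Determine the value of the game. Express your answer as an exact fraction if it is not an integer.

15/4

Row minima: Left → -3, Center → 0, Right → 3; maximin = 3.
Column maxima: Wide → 6, Body → 6, T → 5; minimax = 5.
3 ≠ 5, so there is no saddle point; optimal play is mixed.
Left is strictly dominated by Center, so the server never plays it.
Wide is strictly dominated by T (it gives the server strictly more in every row), so the receiver never plays it.
On the remaining 2×2 (Center, Right vs Body, T):
Let the server play Center with probability p. Expected payoff against Body: 6p + 3(1−p) = 3p + 3; against T: 0p + 5(1−p) = −5p + 5.
Setting these equal: 3p + 3 = −5p + 5 ⇒ 8p = 2 ⇒ p = 1/4, and the value is (3)·(1/4) + 3 = 15/4.
For the receiver: with q = P(Body), equating Center's and Right's payoffs gives 6q = −2q + 5 ⇒ q = 5/8.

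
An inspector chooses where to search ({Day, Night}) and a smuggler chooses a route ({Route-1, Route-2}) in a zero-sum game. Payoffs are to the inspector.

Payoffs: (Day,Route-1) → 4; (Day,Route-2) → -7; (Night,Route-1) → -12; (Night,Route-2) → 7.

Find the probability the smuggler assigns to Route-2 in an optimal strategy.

8/15

Row minima: Day → -7, Night → -12; maximin = -7.
Column maxima: Route-1 → 4, Route-2 → 7; minimax = 4.
-7 ≠ 4, so there is no saddle point; optimal play is mixed.
Let the inspector play Day with probability p. Expected payoff against Route-1: 4p + (-12)(1−p) = 16p − 12; against Route-2: (-7)p + 7(1−p) = −14p + 7.
Setting these equal: 16p − 12 = −14p + 7 ⇒ 30p = 19 ⇒ p = 19/30, and the value is (16)·(19/30) − 12 = -28/15.
For the smuggler: with q = P(Route-1), equating Day's and Night's payoffs gives 11q − 7 = −19q + 7 ⇒ q = 7/15.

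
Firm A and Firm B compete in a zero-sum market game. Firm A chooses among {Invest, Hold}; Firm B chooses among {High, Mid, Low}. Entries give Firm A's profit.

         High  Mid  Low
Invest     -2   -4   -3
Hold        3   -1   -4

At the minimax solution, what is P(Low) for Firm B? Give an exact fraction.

Row minima: Invest → -4, Hold → -4; maximin = -4.
Column maxima: High → 3, Mid → -1, Low → -3; minimax = -3.
-4 ≠ -3, so there is no saddle point; optimal play is mixed.
High is strictly dominated by Mid (it gives Firm A strictly more in every row), so Firm B never plays it.
On the remaining 2×2 (Invest, Hold vs Mid, Low):
Let Firm A play Invest with probability p. Expected payoff against Mid: (-4)p + (-1)(1−p) = −3p − 1; against Low: (-3)p + (-4)(1−p) = p − 4.
Setting these equal: −3p − 1 = p − 4 ⇒ −4p = -3 ⇒ p = 3/4, and the value is (-3)·(3/4) − 1 = -13/4.
For Firm B: with q = P(Mid), equating Invest's and Hold's payoffs gives −q − 3 = 3q − 4 ⇒ q = 1/4.

3/4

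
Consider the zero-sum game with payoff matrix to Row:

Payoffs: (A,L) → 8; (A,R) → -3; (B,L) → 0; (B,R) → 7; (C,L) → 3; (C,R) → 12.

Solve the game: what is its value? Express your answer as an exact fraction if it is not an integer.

21/4

Row minima: A → -3, B → 0, C → 3; maximin = 3.
Column maxima: L → 8, R → 12; minimax = 8.
3 ≠ 8, so there is no saddle point; optimal play is mixed.
B is strictly dominated by C, so Row never plays it.
On the remaining 2×2 (A, C vs L, R):
Let Row play A with probability p. Expected payoff against L: 8p + 3(1−p) = 5p + 3; against R: (-3)p + 12(1−p) = −15p + 12.
Setting these equal: 5p + 3 = −15p + 12 ⇒ 20p = 9 ⇒ p = 9/20, and the value is (5)·(9/20) + 3 = 21/4.
For Column: with q = P(L), equating A's and C's payoffs gives 11q − 3 = −9q + 12 ⇒ q = 3/4.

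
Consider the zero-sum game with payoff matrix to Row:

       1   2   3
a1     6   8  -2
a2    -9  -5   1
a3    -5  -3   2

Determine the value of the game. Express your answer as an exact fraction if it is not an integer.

Row minima: a1 → -2, a2 → -9, a3 → -5; maximin = -2.
Column maxima: 1 → 6, 2 → 8, 3 → 2; minimax = 2.
-2 ≠ 2, so there is no saddle point; optimal play is mixed.
a2 is strictly dominated by a3, so Row never plays it.
2 is strictly dominated by 1 (it gives Row strictly more in every row), so Column never plays it.
On the remaining 2×2 (a1, a3 vs 1, 3):
Let Row play a1 with probability p. Expected payoff against 1: 6p + (-5)(1−p) = 11p − 5; against 3: (-2)p + 2(1−p) = −4p + 2.
Setting these equal: 11p − 5 = −4p + 2 ⇒ 15p = 7 ⇒ p = 7/15, and the value is (11)·(7/15) − 5 = 2/15.
For Column: with q = P(1), equating a1's and a3's payoffs gives 8q − 2 = −7q + 2 ⇒ q = 4/15.

2/15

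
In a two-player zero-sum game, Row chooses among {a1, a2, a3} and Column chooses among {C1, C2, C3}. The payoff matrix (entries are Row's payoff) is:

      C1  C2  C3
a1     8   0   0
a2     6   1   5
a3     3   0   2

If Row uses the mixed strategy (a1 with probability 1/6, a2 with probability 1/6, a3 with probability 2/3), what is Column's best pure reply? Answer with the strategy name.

C2

If Column plays C1, Row's expected payoff is (1/6)·8 + (1/6)·6 + (2/3)·3 = 13/3.
If Column plays C2, Row's expected payoff is (1/6)·0 + (1/6)·1 + (2/3)·0 = 1/6.
If Column plays C3, Row's expected payoff is (1/6)·0 + (1/6)·5 + (2/3)·2 = 13/6.
Column minimizes Row's payoff; the smallest is 1/6, so the best response is C2.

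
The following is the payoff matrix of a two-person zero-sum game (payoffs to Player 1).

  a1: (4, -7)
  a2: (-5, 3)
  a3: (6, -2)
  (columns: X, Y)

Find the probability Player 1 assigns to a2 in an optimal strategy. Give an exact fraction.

1/2

Row minima: a1 → -7, a2 → -5, a3 → -2; maximin = -2.
Column maxima: X → 6, Y → 3; minimax = 3.
-2 ≠ 3, so there is no saddle point; optimal play is mixed.
a1 is strictly dominated by a3, so Player 1 never plays it.
On the remaining 2×2 (a2, a3 vs X, Y):
Let Player 1 play a2 with probability p. Expected payoff against X: (-5)p + 6(1−p) = −11p + 6; against Y: 3p + (-2)(1−p) = 5p − 2.
Setting these equal: −11p + 6 = 5p − 2 ⇒ −16p = -8 ⇒ p = 1/2, and the value is (-11)·(1/2) + 6 = 1/2.
For Player 2: with q = P(X), equating a2's and a3's payoffs gives −8q + 3 = 8q − 2 ⇒ q = 5/16.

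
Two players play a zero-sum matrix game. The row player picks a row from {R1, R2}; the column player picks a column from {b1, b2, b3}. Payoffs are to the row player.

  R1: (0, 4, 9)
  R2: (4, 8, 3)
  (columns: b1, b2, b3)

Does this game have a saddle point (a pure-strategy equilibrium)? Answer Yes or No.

No

Row minima: R1 → 0, R2 → 3; maximin = 3.
Column maxima: b1 → 4, b2 → 8, b3 → 9; minimax = 4.
3 ≠ 4, so no pure-strategy equilibrium exists.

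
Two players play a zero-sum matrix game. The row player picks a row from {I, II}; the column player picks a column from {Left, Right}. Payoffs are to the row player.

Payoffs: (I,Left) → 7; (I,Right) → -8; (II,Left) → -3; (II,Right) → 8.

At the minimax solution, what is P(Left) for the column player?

8/13

Row minima: I → -8, II → -3; maximin = -3.
Column maxima: Left → 7, Right → 8; minimax = 7.
-3 ≠ 7, so there is no saddle point; optimal play is mixed.
Let the row player play I with probability p. Expected payoff against Left: 7p + (-3)(1−p) = 10p − 3; against Right: (-8)p + 8(1−p) = −16p + 8.
Setting these equal: 10p − 3 = −16p + 8 ⇒ 26p = 11 ⇒ p = 11/26, and the value is (10)·(11/26) − 3 = 16/13.
For the column player: with q = P(Left), equating I's and II's payoffs gives 15q − 8 = −11q + 8 ⇒ q = 8/13.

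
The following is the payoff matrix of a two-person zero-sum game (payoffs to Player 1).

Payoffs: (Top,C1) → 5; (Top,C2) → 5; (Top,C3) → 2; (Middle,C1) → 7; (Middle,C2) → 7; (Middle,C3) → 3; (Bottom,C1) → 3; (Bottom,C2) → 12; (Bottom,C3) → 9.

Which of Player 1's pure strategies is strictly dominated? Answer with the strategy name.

Top

Middle gives a strictly higher payoff than Top against every column: 7 > 5, 7 > 5, 3 > 2.
So Top is strictly dominated and Player 1 never plays it.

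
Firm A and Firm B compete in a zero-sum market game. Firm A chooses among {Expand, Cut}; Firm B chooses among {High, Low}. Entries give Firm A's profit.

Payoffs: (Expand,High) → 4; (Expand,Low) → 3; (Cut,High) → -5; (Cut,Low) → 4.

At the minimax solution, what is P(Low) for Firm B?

9/10

Row minima: Expand → 3, Cut → -5; maximin = 3.
Column maxima: High → 4, Low → 4; minimax = 4.
3 ≠ 4, so there is no saddle point; optimal play is mixed.
Let Firm A play Expand with probability p. Expected payoff against High: 4p + (-5)(1−p) = 9p − 5; against Low: 3p + 4(1−p) = −p + 4.
Setting these equal: 9p − 5 = −p + 4 ⇒ 10p = 9 ⇒ p = 9/10, and the value is (9)·(9/10) − 5 = 31/10.
For Firm B: with q = P(High), equating Expand's and Cut's payoffs gives q + 3 = −9q + 4 ⇒ q = 1/10.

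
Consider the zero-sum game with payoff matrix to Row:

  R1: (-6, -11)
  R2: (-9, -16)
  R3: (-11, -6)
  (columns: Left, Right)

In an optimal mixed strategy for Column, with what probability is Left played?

Row minima: R1 → -11, R2 → -16, R3 → -11; maximin = -11.
Column maxima: Left → -6, Right → -6; minimax = -6.
-11 ≠ -6, so there is no saddle point; optimal play is mixed.
R2 is strictly dominated by R1, so Row never plays it.
On the remaining 2×2 (R1, R3 vs Left, Right):
Let Row play R1 with probability p. Expected payoff against Left: (-6)p + (-11)(1−p) = 5p − 11; against Right: (-11)p + (-6)(1−p) = −5p − 6.
Setting these equal: 5p − 11 = −5p − 6 ⇒ 10p = 5 ⇒ p = 1/2, and the value is (5)·(1/2) − 11 = -17/2.
For Column: with q = P(Left), equating R1's and R3's payoffs gives 5q − 11 = −5q − 6 ⇒ q = 1/2.

1/2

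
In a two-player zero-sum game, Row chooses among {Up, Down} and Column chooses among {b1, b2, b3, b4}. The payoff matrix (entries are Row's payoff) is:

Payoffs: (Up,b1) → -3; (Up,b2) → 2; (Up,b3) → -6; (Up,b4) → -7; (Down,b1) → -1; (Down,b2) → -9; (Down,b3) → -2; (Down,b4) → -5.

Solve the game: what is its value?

-73/13

Row minima: Up → -7, Down → -9; maximin = -7.
Column maxima: b1 → -1, b2 → 2, b3 → -2, b4 → -5; minimax = -5.
-7 ≠ -5, so there is no saddle point; optimal play is mixed.
b1 is strictly dominated by b3 (it gives Row strictly more in every row), so Column never plays it.
b3 is strictly dominated by b4 (it gives Row strictly more in every row), so Column never plays it.
On the remaining 2×2 (Up, Down vs b2, b4):
Let Row play Up with probability p. Expected payoff against b2: 2p + (-9)(1−p) = 11p − 9; against b4: (-7)p + (-5)(1−p) = −2p − 5.
Setting these equal: 11p − 9 = −2p − 5 ⇒ 13p = 4 ⇒ p = 4/13, and the value is (11)·(4/13) − 9 = -73/13.
For Column: with q = P(b2), equating Up's and Down's payoffs gives 9q − 7 = −4q − 5 ⇒ q = 2/13.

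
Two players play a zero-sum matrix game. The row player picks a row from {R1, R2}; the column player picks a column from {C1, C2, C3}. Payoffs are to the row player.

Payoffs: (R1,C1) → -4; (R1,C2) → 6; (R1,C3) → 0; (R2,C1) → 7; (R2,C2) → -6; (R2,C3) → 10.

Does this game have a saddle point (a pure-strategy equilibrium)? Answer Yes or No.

Row minima: R1 → -4, R2 → -6; maximin = -4.
Column maxima: C1 → 7, C2 → 6, C3 → 10; minimax = 6.
-4 ≠ 6, so no pure-strategy equilibrium exists.

No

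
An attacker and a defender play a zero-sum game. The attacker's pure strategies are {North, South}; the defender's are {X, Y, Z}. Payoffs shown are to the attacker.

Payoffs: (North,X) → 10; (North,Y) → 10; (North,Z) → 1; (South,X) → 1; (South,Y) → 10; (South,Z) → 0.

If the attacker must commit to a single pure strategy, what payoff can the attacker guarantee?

1

Row minima: North → 1, South → 0.
The best of these is 1.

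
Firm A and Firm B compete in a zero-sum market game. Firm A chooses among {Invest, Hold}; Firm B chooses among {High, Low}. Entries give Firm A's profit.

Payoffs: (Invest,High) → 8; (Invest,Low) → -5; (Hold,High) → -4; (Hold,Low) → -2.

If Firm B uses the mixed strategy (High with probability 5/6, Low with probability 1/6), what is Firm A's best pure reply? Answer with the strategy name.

Expected payoff of Invest: (5/6)·8 + (1/6)·(-5) = 35/6.
Expected payoff of Hold: (5/6)·(-4) + (1/6)·(-2) = -11/3.
The largest is 35/6, so Firm A's best response is Invest.

Invest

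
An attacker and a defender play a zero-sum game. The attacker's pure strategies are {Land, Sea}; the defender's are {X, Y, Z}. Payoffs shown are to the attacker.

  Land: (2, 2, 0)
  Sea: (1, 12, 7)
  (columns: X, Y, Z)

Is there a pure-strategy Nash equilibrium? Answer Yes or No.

No

Row minima: Land → 0, Sea → 1; maximin = 1.
Column maxima: X → 2, Y → 12, Z → 7; minimax = 2.
1 ≠ 2, so no pure-strategy equilibrium exists.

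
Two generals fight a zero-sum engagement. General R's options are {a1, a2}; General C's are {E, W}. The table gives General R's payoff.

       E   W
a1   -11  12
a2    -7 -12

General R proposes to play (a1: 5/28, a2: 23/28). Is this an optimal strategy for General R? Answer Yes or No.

Yes

Against E this mix gives (5/28)·(-11) + (23/28)·(-7) = -54/7.
Against W this mix gives (5/28)·12 + (23/28)·(-12) = -54/7.
All of General C's active replies (E, W) yield -54/7, and no column does worse for General R. The mix makes General C indifferent and guarantees -54/7, so it is optimal.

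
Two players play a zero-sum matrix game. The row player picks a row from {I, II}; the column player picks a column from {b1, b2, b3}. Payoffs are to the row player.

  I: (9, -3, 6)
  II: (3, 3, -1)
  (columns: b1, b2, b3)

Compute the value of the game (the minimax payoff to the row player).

Row minima: I → -3, II → -1; maximin = -1.
Column maxima: b1 → 9, b2 → 3, b3 → 6; minimax = 3.
-1 ≠ 3, so there is no saddle point; optimal play is mixed.
b1 is strictly dominated by b3 (it gives the row player strictly more in every row), so the column player never plays it.
On the remaining 2×2 (I, II vs b2, b3):
Let the row player play I with probability p. Expected payoff against b2: (-3)p + 3(1−p) = −6p + 3; against b3: 6p + (-1)(1−p) = 7p − 1.
Setting these equal: −6p + 3 = 7p − 1 ⇒ −13p = -4 ⇒ p = 4/13, and the value is (-6)·(4/13) + 3 = 15/13.
For the column player: with q = P(b2), equating I's and II's payoffs gives −9q + 6 = 4q − 1 ⇒ q = 7/13.

15/13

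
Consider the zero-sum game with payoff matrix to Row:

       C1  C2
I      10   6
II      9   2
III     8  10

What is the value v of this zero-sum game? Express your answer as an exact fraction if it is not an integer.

26/3

Row minima: I → 6, II → 2, III → 8; maximin = 8.
Column maxima: C1 → 10, C2 → 10; minimax = 10.
8 ≠ 10, so there is no saddle point; optimal play is mixed.
II is strictly dominated by I, so Row never plays it.
On the remaining 2×2 (I, III vs C1, C2):
Let Row play I with probability p. Expected payoff against C1: 10p + 8(1−p) = 2p + 8; against C2: 6p + 10(1−p) = −4p + 10.
Setting these equal: 2p + 8 = −4p + 10 ⇒ 6p = 2 ⇒ p = 1/3, and the value is (2)·(1/3) + 8 = 26/3.
For Column: with q = P(C1), equating I's and III's payoffs gives 4q + 6 = −2q + 10 ⇒ q = 2/3.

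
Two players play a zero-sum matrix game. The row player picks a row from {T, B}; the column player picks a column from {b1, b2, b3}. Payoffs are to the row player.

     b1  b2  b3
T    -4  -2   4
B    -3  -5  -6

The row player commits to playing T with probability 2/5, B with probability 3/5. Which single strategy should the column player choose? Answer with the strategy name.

b2

If the column player plays b1, the row player's expected payoff is (2/5)·(-4) + (3/5)·(-3) = -17/5.
If the column player plays b2, the row player's expected payoff is (2/5)·(-2) + (3/5)·(-5) = -19/5.
If the column player plays b3, the row player's expected payoff is (2/5)·4 + (3/5)·(-6) = -2.
The column player minimizes the row player's payoff; the smallest is -19/5, so the best response is b2.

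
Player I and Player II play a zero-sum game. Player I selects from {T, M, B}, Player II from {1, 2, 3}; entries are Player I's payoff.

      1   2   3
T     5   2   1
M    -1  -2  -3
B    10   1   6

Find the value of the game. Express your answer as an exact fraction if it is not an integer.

Row minima: T → 1, M → -3, B → 1; maximin = 1.
Column maxima: 1 → 10, 2 → 2, 3 → 6; minimax = 2.
1 ≠ 2, so there is no saddle point; optimal play is mixed.
M is strictly dominated by T, so Player I never plays it.
1 is strictly dominated by 2 (it gives Player I strictly more in every row), so Player II never plays it.
On the remaining 2×2 (T, B vs 2, 3):
Let Player I play T with probability p. Expected payoff against 2: 2p + 1(1−p) = p + 1; against 3: 1p + 6(1−p) = −5p + 6.
Setting these equal: p + 1 = −5p + 6 ⇒ 6p = 5 ⇒ p = 5/6, and the value is (1)·(5/6) + 1 = 11/6.
For Player II: with q = P(2), equating T's and B's payoffs gives q + 1 = −5q + 6 ⇒ q = 5/6.

11/6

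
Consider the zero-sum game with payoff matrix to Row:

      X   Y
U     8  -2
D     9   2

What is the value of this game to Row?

2

Row minima: U → -2, D → 2; maximin = 2.
Column maxima: X → 9, Y → 2; minimax = 2.
Since maximin = minimax = 2, there is a saddle point and the value is 2.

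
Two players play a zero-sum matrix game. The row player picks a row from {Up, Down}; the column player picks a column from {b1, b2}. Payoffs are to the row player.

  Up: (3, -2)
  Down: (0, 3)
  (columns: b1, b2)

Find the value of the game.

Row minima: Up → -2, Down → 0; maximin = 0.
Column maxima: b1 → 3, b2 → 3; minimax = 3.
0 ≠ 3, so there is no saddle point; optimal play is mixed.
Let the row player play Up with probability p. Expected payoff against b1: 3p + 0(1−p) = 3p; against b2: (-2)p + 3(1−p) = −5p + 3.
Setting these equal: 3p = −5p + 3 ⇒ 8p = 3 ⇒ p = 3/8, and the value is (3)·(3/8) = 9/8.
For the column player: with q = P(b1), equating Up's and Down's payoffs gives 5q − 2 = −3q + 3 ⇒ q = 5/8.

9/8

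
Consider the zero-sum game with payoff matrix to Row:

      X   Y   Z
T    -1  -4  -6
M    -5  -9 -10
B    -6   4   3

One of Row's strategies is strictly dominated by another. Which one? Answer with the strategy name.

M

T gives a strictly higher payoff than M against every column: -1 > -5, -4 > -9, -6 > -10.
So M is strictly dominated and Row never plays it.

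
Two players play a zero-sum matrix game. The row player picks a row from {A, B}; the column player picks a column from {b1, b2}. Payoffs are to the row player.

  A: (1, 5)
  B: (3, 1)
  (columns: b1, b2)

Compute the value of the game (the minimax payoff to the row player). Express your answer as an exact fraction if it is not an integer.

7/3

Row minima: A → 1, B → 1; maximin = 1.
Column maxima: b1 → 3, b2 → 5; minimax = 3.
1 ≠ 3, so there is no saddle point; optimal play is mixed.
Let the row player play A with probability p. Expected payoff against b1: 1p + 3(1−p) = −2p + 3; against b2: 5p + 1(1−p) = 4p + 1.
Setting these equal: −2p + 3 = 4p + 1 ⇒ −6p = -2 ⇒ p = 1/3, and the value is (-2)·(1/3) + 3 = 7/3.
For the column player: with q = P(b1), equating A's and B's payoffs gives −4q + 5 = 2q + 1 ⇒ q = 2/3.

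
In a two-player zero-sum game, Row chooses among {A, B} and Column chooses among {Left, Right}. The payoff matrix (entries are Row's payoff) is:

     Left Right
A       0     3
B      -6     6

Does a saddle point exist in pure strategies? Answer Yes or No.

Yes

Row minima: A → 0, B → -6; maximin = 0.
Column maxima: Left → 0, Right → 6; minimax = 0.
maximin = minimax = 0, so a saddle point exists.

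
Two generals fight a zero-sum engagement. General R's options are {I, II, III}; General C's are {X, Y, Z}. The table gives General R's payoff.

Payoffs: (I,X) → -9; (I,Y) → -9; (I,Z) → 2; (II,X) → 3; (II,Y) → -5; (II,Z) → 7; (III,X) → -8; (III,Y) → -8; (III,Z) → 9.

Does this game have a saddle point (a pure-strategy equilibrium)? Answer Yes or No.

Yes

Row minima: I → -9, II → -5, III → -8; maximin = -5.
Column maxima: X → 3, Y → -5, Z → 9; minimax = -5.
maximin = minimax = -5, so a saddle point exists.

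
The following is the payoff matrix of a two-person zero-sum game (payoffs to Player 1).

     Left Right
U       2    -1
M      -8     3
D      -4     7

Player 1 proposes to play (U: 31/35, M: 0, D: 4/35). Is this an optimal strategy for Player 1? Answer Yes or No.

Against Left this mix gives (31/35)·2 + (4/35)·(-4) = 46/35.
Against Right this mix gives (31/35)·(-1) + (4/35)·7 = -3/35.
Player 2 will play Right, holding Player 1 to -3/35. Shifting weight toward the row that does better against Right would raise this floor (the equalizing mix achieves 5/7 against both Right and Left), so the proposed strategy is not optimal.

No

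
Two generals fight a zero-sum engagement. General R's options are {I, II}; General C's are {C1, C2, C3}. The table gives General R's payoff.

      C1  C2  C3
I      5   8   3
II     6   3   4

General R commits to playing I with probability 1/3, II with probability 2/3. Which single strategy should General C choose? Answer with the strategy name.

If General C plays C1, General R's expected payoff is (1/3)·5 + (2/3)·6 = 17/3.
If General C plays C2, General R's expected payoff is (1/3)·8 + (2/3)·3 = 14/3.
If General C plays C3, General R's expected payoff is (1/3)·3 + (2/3)·4 = 11/3.
General C minimizes General R's payoff; the smallest is 11/3, so the best response is C3.

C3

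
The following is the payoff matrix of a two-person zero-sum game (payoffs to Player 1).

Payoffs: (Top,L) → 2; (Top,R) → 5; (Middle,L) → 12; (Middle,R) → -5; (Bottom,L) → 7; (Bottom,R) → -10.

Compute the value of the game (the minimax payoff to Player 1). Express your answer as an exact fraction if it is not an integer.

Row minima: Top → 2, Middle → -5, Bottom → -10; maximin = 2.
Column maxima: L → 12, R → 5; minimax = 5.
2 ≠ 5, so there is no saddle point; optimal play is mixed.
Bottom is strictly dominated by Middle, so Player 1 never plays it.
On the remaining 2×2 (Top, Middle vs L, R):
Let Player 1 play Top with probability p. Expected payoff against L: 2p + 12(1−p) = −10p + 12; against R: 5p + (-5)(1−p) = 10p − 5.
Setting these equal: −10p + 12 = 10p − 5 ⇒ −20p = -17 ⇒ p = 17/20, and the value is (-10)·(17/20) + 12 = 7/2.
For Player 2: with q = P(L), equating Top's and Middle's payoffs gives −3q + 5 = 17q − 5 ⇒ q = 1/2.

7/2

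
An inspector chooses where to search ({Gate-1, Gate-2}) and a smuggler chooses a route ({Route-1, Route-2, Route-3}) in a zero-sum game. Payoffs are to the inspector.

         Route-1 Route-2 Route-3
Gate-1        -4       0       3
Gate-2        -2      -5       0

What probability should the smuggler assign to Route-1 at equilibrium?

5/7

Row minima: Gate-1 → -4, Gate-2 → -5; maximin = -4.
Column maxima: Route-1 → -2, Route-2 → 0, Route-3 → 3; minimax = -2.
-4 ≠ -2, so there is no saddle point; optimal play is mixed.
Route-3 is strictly dominated by Route-1 (it gives the inspector strictly more in every row), so the smuggler never plays it.
On the remaining 2×2 (Gate-1, Gate-2 vs Route-1, Route-2):
Let the inspector play Gate-1 with probability p. Expected payoff against Route-1: (-4)p + (-2)(1−p) = −2p − 2; against Route-2: 0p + (-5)(1−p) = 5p − 5.
Setting these equal: −2p − 2 = 5p − 5 ⇒ −7p = -3 ⇒ p = 3/7, and the value is (-2)·(3/7) − 2 = -20/7.
For the smuggler: with q = P(Route-1), equating Gate-1's and Gate-2's payoffs gives −4q = 3q − 5 ⇒ q = 5/7.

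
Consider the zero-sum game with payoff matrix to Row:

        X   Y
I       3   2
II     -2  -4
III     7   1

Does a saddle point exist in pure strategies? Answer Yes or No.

Yes

Row minima: I → 2, II → -4, III → 1; maximin = 2.
Column maxima: X → 7, Y → 2; minimax = 2.
maximin = minimax = 2, so a saddle point exists.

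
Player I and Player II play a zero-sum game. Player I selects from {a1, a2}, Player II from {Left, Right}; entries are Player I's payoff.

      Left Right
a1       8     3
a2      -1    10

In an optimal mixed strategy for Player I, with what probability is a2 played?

5/16

Row minima: a1 → 3, a2 → -1; maximin = 3.
Column maxima: Left → 8, Right → 10; minimax = 8.
3 ≠ 8, so there is no saddle point; optimal play is mixed.
Let Player I play a1 with probability p. Expected payoff against Left: 8p + (-1)(1−p) = 9p − 1; against Right: 3p + 10(1−p) = −7p + 10.
Setting these equal: 9p − 1 = −7p + 10 ⇒ 16p = 11 ⇒ p = 11/16, and the value is (9)·(11/16) − 1 = 83/16.
For Player II: with q = P(Left), equating a1's and a2's payoffs gives 5q + 3 = −11q + 10 ⇒ q = 7/16.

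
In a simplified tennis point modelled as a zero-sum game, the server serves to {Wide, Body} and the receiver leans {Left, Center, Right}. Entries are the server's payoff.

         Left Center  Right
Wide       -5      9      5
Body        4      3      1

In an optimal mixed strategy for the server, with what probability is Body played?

10/13

Row minima: Wide → -5, Body → 1; maximin = 1.
Column maxima: Left → 4, Center → 9, Right → 5; minimax = 4.
1 ≠ 4, so there is no saddle point; optimal play is mixed.
Center is strictly dominated by Right (it gives the server strictly more in every row), so the receiver never plays it.
On the remaining 2×2 (Wide, Body vs Left, Right):
Let the server play Wide with probability p. Expected payoff against Left: (-5)p + 4(1−p) = −9p + 4; against Right: 5p + 1(1−p) = 4p + 1.
Setting these equal: −9p + 4 = 4p + 1 ⇒ −13p = -3 ⇒ p = 3/13, and the value is (-9)·(3/13) + 4 = 25/13.
For the receiver: with q = P(Left), equating Wide's and Body's payoffs gives −10q + 5 = 3q + 1 ⇒ q = 4/13.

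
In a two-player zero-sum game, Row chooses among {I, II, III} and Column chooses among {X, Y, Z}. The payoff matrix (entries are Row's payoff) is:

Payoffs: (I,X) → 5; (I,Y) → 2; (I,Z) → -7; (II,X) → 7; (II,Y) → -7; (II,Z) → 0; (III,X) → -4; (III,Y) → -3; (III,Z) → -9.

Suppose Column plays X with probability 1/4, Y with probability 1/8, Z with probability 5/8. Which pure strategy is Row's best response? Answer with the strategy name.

Expected payoff of I: (1/4)·5 + (1/8)·2 + (5/8)·(-7) = -23/8.
Expected payoff of II: (1/4)·7 + (1/8)·(-7) + (5/8)·0 = 7/8.
Expected payoff of III: (1/4)·(-4) + (1/8)·(-3) + (5/8)·(-9) = -7.
The largest is 7/8, so Row's best response is II.

II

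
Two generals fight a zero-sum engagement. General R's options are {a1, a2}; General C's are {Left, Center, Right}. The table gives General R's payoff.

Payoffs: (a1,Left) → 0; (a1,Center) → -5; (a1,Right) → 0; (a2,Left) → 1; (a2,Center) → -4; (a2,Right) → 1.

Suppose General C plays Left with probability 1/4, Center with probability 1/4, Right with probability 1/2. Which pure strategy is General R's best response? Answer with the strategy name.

Expected payoff of a1: (1/4)·0 + (1/4)·(-5) + (1/2)·0 = -5/4.
Expected payoff of a2: (1/4)·1 + (1/4)·(-4) + (1/2)·1 = -1/4.
The largest is -1/4, so General R's best response is a2.

a2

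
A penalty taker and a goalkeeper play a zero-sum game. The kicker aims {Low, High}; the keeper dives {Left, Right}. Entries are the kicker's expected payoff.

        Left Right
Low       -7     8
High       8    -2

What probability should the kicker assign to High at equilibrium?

Row minima: Low → -7, High → -2; maximin = -2.
Column maxima: Left → 8, Right → 8; minimax = 8.
-2 ≠ 8, so there is no saddle point; optimal play is mixed.
Let the kicker play Low with probability p. Expected payoff against Left: (-7)p + 8(1−p) = −15p + 8; against Right: 8p + (-2)(1−p) = 10p − 2.
Setting these equal: −15p + 8 = 10p − 2 ⇒ −25p = -10 ⇒ p = 2/5, and the value is (-15)·(2/5) + 8 = 2.
For the keeper: with q = P(Left), equating Low's and High's payoffs gives −15q + 8 = 10q − 2 ⇒ q = 2/5.

3/5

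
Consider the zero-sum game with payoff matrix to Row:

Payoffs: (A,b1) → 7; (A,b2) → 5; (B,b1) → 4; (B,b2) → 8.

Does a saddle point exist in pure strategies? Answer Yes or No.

Row minima: A → 5, B → 4; maximin = 5.
Column maxima: b1 → 7, b2 → 8; minimax = 7.
5 ≠ 7, so no pure-strategy equilibrium exists.

No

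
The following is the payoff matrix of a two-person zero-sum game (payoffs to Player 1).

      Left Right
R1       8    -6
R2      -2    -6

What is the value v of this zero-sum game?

Row minima: R1 → -6, R2 → -6; maximin = -6.
Column maxima: Left → 8, Right → -6; minimax = -6.
Since maximin = minimax = -6, there is a saddle point and the value is -6.

-6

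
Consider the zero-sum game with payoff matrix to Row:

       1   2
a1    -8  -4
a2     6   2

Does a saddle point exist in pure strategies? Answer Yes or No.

Yes

Row minima: a1 → -8, a2 → 2; maximin = 2.
Column maxima: 1 → 6, 2 → 2; minimax = 2.
maximin = minimax = 2, so a saddle point exists.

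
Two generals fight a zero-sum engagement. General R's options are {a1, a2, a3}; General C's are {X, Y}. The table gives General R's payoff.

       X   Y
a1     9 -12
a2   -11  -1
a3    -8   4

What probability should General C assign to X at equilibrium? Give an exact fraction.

Row minima: a1 → -12, a2 → -11, a3 → -8; maximin = -8.
Column maxima: X → 9, Y → 4; minimax = 4.
-8 ≠ 4, so there is no saddle point; optimal play is mixed.
a2 is strictly dominated by a3, so General R never plays it.
On the remaining 2×2 (a1, a3 vs X, Y):
Let General R play a1 with probability p. Expected payoff against X: 9p + (-8)(1−p) = 17p − 8; against Y: (-12)p + 4(1−p) = −16p + 4.
Setting these equal: 17p − 8 = −16p + 4 ⇒ 33p = 12 ⇒ p = 4/11, and the value is (17)·(4/11) − 8 = -20/11.
For General C: with q = P(X), equating a1's and a3's payoffs gives 21q − 12 = −12q + 4 ⇒ q = 16/33.

16/33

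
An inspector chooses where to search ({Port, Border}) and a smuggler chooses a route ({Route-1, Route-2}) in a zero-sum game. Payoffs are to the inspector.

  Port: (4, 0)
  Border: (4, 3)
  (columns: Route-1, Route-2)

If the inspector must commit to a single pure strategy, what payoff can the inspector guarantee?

Row minima: Port → 0, Border → 3.
The best of these is 3.

3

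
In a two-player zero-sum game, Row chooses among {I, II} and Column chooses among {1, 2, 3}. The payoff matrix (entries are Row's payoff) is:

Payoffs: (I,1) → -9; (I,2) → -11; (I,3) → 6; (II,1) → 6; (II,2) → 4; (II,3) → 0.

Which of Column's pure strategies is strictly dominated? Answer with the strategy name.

1

2 holds Row's payoff strictly below 1 in every row: -11 < -9, 4 < 6.
So 1 is strictly dominated for Column.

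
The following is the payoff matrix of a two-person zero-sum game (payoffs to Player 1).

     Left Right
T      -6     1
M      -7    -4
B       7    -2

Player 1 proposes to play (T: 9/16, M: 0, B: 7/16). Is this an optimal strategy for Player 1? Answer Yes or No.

Yes

Against Left this mix gives (9/16)·(-6) + (7/16)·7 = -5/16.
Against Right this mix gives (9/16)·1 + (7/16)·(-2) = -5/16.
All of Player 2's active replies (Left, Right) yield -5/16, and no column does worse for Player 1. The mix makes Player 2 indifferent and guarantees -5/16, so it is optimal.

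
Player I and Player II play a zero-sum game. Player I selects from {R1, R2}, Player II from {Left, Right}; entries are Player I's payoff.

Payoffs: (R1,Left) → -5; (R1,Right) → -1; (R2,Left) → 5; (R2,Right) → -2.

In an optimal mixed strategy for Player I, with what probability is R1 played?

Row minima: R1 → -5, R2 → -2; maximin = -2.
Column maxima: Left → 5, Right → -1; minimax = -1.
-2 ≠ -1, so there is no saddle point; optimal play is mixed.
Let Player I play R1 with probability p. Expected payoff against Left: (-5)p + 5(1−p) = −10p + 5; against Right: (-1)p + (-2)(1−p) = p − 2.
Setting these equal: −10p + 5 = p − 2 ⇒ −11p = -7 ⇒ p = 7/11, and the value is (-10)·(7/11) + 5 = -15/11.
For Player II: with q = P(Left), equating R1's and R2's payoffs gives −4q − 1 = 7q − 2 ⇒ q = 1/11.

7/11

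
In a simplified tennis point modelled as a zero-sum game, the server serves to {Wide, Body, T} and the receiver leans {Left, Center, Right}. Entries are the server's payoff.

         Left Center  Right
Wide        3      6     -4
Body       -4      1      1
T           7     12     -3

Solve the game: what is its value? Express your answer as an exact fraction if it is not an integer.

Row minima: Wide → -4, Body → -4, T → -3; maximin = -3.
Column maxima: Left → 7, Center → 12, Right → 1; minimax = 1.
-3 ≠ 1, so there is no saddle point; optimal play is mixed.
Wide is strictly dominated by T, so the server never plays it.
Center is strictly dominated by Left (it gives the server strictly more in every row), so the receiver never plays it.
On the remaining 2×2 (Body, T vs Left, Right):
Let the server play Body with probability p. Expected payoff against Left: (-4)p + 7(1−p) = −11p + 7; against Right: 1p + (-3)(1−p) = 4p − 3.
Setting these equal: −11p + 7 = 4p − 3 ⇒ −15p = -10 ⇒ p = 2/3, and the value is (-11)·(2/3) + 7 = -1/3.
For the receiver: with q = P(Left), equating Body's and T's payoffs gives −5q + 1 = 10q − 3 ⇒ q = 4/15.

-1/3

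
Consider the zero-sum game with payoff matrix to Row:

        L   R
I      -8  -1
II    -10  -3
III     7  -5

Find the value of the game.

Row minima: I → -8, II → -10, III → -5; maximin = -5.
Column maxima: L → 7, R → -1; minimax = -1.
-5 ≠ -1, so there is no saddle point; optimal play is mixed.
II is strictly dominated by I, so Row never plays it.
On the remaining 2×2 (I, III vs L, R):
Let Row play I with probability p. Expected payoff against L: (-8)p + 7(1−p) = −15p + 7; against R: (-1)p + (-5)(1−p) = 4p − 5.
Setting these equal: −15p + 7 = 4p − 5 ⇒ −19p = -12 ⇒ p = 12/19, and the value is (-15)·(12/19) + 7 = -47/19.
For Column: with q = P(L), equating I's and III's payoffs gives −7q − 1 = 12q − 5 ⇒ q = 4/19.

-47/19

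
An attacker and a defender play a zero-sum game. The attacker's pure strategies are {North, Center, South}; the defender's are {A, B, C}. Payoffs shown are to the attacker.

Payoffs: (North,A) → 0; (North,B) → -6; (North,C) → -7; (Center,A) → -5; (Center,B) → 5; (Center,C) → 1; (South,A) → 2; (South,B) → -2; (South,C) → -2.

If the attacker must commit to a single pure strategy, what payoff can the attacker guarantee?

Row minima: North → -7, Center → -5, South → -2.
The best of these is -2.

-2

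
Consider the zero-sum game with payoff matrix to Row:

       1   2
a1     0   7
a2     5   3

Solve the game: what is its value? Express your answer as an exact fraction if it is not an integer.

Row minima: a1 → 0, a2 → 3; maximin = 3.
Column maxima: 1 → 5, 2 → 7; minimax = 5.
3 ≠ 5, so there is no saddle point; optimal play is mixed.
Let Row play a1 with probability p. Expected payoff against 1: 0p + 5(1−p) = −5p + 5; against 2: 7p + 3(1−p) = 4p + 3.
Setting these equal: −5p + 5 = 4p + 3 ⇒ −9p = -2 ⇒ p = 2/9, and the value is (-5)·(2/9) + 5 = 35/9.
For Column: with q = P(1), equating a1's and a2's payoffs gives −7q + 7 = 2q + 3 ⇒ q = 4/9.

35/9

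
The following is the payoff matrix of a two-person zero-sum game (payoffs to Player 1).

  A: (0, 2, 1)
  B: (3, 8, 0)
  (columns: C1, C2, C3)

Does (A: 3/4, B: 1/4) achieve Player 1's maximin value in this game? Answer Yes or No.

Yes

Against C1 this mix gives (3/4)·0 + (1/4)·3 = 3/4.
Against C2 this mix gives (3/4)·2 + (1/4)·8 = 7/2.
Against C3 this mix gives (3/4)·1 + (1/4)·0 = 3/4.
All of Player 2's active replies (C1, C3) yield 3/4, and no column does worse for Player 1. The mix makes Player 2 indifferent and guarantees 3/4, so it is optimal.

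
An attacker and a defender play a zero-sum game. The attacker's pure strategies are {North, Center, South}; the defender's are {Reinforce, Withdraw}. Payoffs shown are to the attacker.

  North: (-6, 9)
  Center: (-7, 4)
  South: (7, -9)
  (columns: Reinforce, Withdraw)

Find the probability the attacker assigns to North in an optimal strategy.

Row minima: North → -6, Center → -7, South → -9; maximin = -6.
Column maxima: Reinforce → 7, Withdraw → 9; minimax = 7.
-6 ≠ 7, so there is no saddle point; optimal play is mixed.
Center is strictly dominated by North, so the attacker never plays it.
On the remaining 2×2 (North, South vs Reinforce, Withdraw):
Let the attacker play North with probability p. Expected payoff against Reinforce: (-6)p + 7(1−p) = −13p + 7; against Withdraw: 9p + (-9)(1−p) = 18p − 9.
Setting these equal: −13p + 7 = 18p − 9 ⇒ −31p = -16 ⇒ p = 16/31, and the value is (-13)·(16/31) + 7 = 9/31.
For the defender: with q = P(Reinforce), equating North's and South's payoffs gives −15q + 9 = 16q − 9 ⇒ q = 18/31.

16/31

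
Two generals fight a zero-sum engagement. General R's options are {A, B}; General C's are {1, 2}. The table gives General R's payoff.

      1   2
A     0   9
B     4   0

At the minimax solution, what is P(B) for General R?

Row minima: A → 0, B → 0; maximin = 0.
Column maxima: 1 → 4, 2 → 9; minimax = 4.
0 ≠ 4, so there is no saddle point; optimal play is mixed.
Let General R play A with probability p. Expected payoff against 1: 0p + 4(1−p) = −4p + 4; against 2: 9p + 0(1−p) = 9p.
Setting these equal: −4p + 4 = 9p ⇒ −13p = -4 ⇒ p = 4/13, and the value is (-4)·(4/13) + 4 = 36/13.
For General C: with q = P(1), equating A's and B's payoffs gives −9q + 9 = 4q ⇒ q = 9/13.

9/13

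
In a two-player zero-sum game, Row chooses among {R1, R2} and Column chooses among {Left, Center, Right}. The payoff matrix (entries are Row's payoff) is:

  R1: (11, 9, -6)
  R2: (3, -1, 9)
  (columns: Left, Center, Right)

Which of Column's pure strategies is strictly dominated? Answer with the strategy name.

Center holds Row's payoff strictly below Left in every row: 9 < 11, -1 < 3.
So Left is strictly dominated for Column.

Left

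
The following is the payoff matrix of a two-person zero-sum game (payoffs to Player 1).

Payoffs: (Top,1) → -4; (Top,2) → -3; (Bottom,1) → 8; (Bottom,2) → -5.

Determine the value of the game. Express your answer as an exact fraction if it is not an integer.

Row minima: Top → -4, Bottom → -5; maximin = -4.
Column maxima: 1 → 8, 2 → -3; minimax = -3.
-4 ≠ -3, so there is no saddle point; optimal play is mixed.
Let Player 1 play Top with probability p. Expected payoff against 1: (-4)p + 8(1−p) = −12p + 8; against 2: (-3)p + (-5)(1−p) = 2p − 5.
Setting these equal: −12p + 8 = 2p − 5 ⇒ −14p = -13 ⇒ p = 13/14, and the value is (-12)·(13/14) + 8 = -22/7.
For Player 2: with q = P(1), equating Top's and Bottom's payoffs gives −q − 3 = 13q − 5 ⇒ q = 1/7.

-22/7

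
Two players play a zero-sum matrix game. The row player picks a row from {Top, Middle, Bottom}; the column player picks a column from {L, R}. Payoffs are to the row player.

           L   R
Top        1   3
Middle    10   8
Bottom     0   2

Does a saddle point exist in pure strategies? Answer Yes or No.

Yes

Row minima: Top → 1, Middle → 8, Bottom → 0; maximin = 8.
Column maxima: L → 10, R → 8; minimax = 8.
maximin = minimax = 8, so a saddle point exists.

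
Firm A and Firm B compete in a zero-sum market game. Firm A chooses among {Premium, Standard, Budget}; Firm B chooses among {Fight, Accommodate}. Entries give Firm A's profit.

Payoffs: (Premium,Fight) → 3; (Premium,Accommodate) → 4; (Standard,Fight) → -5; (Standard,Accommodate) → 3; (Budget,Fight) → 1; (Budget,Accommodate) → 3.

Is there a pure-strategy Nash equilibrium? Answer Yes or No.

Row minima: Premium → 3, Standard → -5, Budget → 1; maximin = 3.
Column maxima: Fight → 3, Accommodate → 4; minimax = 3.
maximin = minimax = 3, so a saddle point exists.

Yes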